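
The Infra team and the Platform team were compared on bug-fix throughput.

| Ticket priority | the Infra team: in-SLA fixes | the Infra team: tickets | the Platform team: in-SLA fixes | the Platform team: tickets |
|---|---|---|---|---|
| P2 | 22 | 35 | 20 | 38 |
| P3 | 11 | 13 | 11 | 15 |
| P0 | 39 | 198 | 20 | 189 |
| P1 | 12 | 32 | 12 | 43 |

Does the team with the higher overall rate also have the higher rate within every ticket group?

P2: the Infra team 22/35 = 62.9%, the Platform team 20/38 = 52.6% → the Infra team
P3: the Infra team 11/13 = 84.6%, the Platform team 11/15 = 73.3% → the Infra team
P0: the Infra team 39/198 = 19.7%, the Platform team 20/189 = 10.6% → the Infra team
P1: the Infra team 12/32 = 37.5%, the Platform team 12/43 = 27.9% → the Infra team
Overall: the Infra team 84/278 = 30.2%, the Platform team 63/285 = 22.1% → the Infra team
The Infra team wins overall and in every ticket group — no reversal.

Yes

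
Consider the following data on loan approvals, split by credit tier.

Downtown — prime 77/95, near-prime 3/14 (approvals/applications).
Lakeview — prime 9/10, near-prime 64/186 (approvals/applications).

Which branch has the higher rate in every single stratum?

Lakeview

Prime: Downtown 77/95 = 81.1%, Lakeview 9/10 = 90.0% → Lakeview
Near-prime: Downtown 3/14 = 21.4%, Lakeview 64/186 = 34.4% → Lakeview
Lakeview has the higher rate in both groups.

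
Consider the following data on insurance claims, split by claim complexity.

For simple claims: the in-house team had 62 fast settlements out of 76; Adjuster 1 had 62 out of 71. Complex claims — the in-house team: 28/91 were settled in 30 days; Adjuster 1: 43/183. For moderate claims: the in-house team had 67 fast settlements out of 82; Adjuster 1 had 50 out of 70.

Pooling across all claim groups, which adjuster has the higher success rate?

the in-house team

Simple: the in-house team 62/76 = 81.6%, Adjuster 1 62/71 = 87.3% → Adjuster 1
Complex: the in-house team 28/91 = 30.8%, Adjuster 1 43/183 = 23.5% → the in-house team
Moderate: the in-house team 67/82 = 81.7%, Adjuster 1 50/70 = 71.4% → the in-house team
Overall: the in-house team 157/249 = 63.1%, Adjuster 1 155/324 = 47.8% → the in-house team
(Neither sweeps every claim group, but the in-house team has the higher pooled rate.)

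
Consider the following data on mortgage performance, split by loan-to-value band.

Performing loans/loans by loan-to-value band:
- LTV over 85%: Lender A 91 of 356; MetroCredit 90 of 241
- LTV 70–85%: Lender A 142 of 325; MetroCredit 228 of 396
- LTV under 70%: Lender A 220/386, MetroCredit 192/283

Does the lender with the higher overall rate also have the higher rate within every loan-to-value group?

Yes

LTV over 85%: Lender A 91/356 = 25.6%, MetroCredit 90/241 = 37.3% → MetroCredit
LTV 70–85%: Lender A 142/325 = 43.7%, MetroCredit 228/396 = 57.6% → MetroCredit
LTV under 70%: Lender A 220/386 = 57.0%, MetroCredit 192/283 = 67.8% → MetroCredit
Overall: Lender A 453/1067 = 42.5%, MetroCredit 510/920 = 55.4% → MetroCredit
MetroCredit wins overall and in every loan-to-value group — no reversal.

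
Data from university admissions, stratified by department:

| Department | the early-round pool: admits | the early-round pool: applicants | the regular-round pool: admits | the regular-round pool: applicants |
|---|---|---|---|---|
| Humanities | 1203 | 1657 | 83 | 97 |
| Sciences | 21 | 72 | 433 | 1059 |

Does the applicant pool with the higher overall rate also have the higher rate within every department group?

No

Humanities: the early-round pool 1203/1657 = 72.6%, the regular-round pool 83/97 = 85.6% → the regular-round pool
Sciences: the early-round pool 21/72 = 29.2%, the regular-round pool 433/1059 = 40.9% → the regular-round pool
Overall: the early-round pool 1224/1729 = 70.8%, the regular-round pool 516/1156 = 44.6% → the early-round pool
The regular-round pool wins each department group but the early-round pool wins overall — the comparison reverses. The regular-round pool's applicants skew toward Sciences, which has a lower base rate.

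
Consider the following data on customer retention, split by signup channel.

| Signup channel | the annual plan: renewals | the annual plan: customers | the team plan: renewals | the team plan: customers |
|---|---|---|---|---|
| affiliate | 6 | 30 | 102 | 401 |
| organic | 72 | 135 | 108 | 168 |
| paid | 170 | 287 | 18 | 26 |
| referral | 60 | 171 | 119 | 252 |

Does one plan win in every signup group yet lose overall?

Yes

Affiliate: the annual plan 6/30 = 20.0%, the team plan 102/401 = 25.4% → the team plan
Organic: the annual plan 72/135 = 53.3%, the team plan 108/168 = 64.3% → the team plan
Paid: the annual plan 170/287 = 59.2%, the team plan 18/26 = 69.2% → the team plan
Referral: the annual plan 60/171 = 35.1%, the team plan 119/252 = 47.2% → the team plan
Overall: the annual plan 308/623 = 49.4%, the team plan 347/847 = 41.0% → the annual plan
The team plan wins each signup group but the annual plan wins overall — the comparison reverses. The team plan's customers skew toward affiliate, which has a lower base rate.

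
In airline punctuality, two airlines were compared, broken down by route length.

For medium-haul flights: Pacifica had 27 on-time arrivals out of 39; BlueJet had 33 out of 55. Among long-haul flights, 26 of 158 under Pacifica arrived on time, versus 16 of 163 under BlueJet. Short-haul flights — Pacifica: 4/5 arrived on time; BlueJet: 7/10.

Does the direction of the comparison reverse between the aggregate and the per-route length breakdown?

No

Medium-haul: Pacifica 27/39 = 69.2%, BlueJet 33/55 = 60.0% → Pacifica
Long-haul: Pacifica 26/158 = 16.5%, BlueJet 16/163 = 9.8% → Pacifica
Short-haul: Pacifica 4/5 = 80.0%, BlueJet 7/10 = 70.0% → Pacifica
Overall: Pacifica 57/202 = 28.2%, BlueJet 56/228 = 24.6% → Pacifica
Pacifica wins overall and in every route group — no reversal.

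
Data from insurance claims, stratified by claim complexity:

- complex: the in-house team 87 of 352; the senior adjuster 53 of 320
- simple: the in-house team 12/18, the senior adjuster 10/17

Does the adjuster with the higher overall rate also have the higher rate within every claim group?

Yes

Complex: the in-house team 87/352 = 24.7%, the senior adjuster 53/320 = 16.6% → the in-house team
Simple: the in-house team 12/18 = 66.7%, the senior adjuster 10/17 = 58.8% → the in-house team
Overall: the in-house team 99/370 = 26.8%, the senior adjuster 63/337 = 18.7% → the in-house team
The in-house team wins overall and in every claim group — no reversal.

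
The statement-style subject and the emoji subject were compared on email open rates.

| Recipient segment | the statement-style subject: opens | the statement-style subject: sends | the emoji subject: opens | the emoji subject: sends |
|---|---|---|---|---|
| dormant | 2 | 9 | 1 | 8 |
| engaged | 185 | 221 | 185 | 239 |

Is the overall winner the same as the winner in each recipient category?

Yes

Dormant: the statement-style subject 2/9 = 22.2%, the emoji subject 1/8 = 12.5% → the statement-style subject
Engaged: the statement-style subject 185/221 = 83.7%, the emoji subject 185/239 = 77.4% → the statement-style subject
Overall: the statement-style subject 187/230 = 81.3%, the emoji subject 186/247 = 75.3% → the statement-style subject
The statement-style subject wins overall and in every recipient group — no reversal.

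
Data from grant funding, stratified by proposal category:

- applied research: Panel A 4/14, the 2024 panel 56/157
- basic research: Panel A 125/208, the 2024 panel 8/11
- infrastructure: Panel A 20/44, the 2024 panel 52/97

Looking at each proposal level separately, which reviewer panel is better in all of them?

the 2024 panel

Applied research: Panel A 4/14 = 28.6%, the 2024 panel 56/157 = 35.7% → the 2024 panel
Basic research: Panel A 125/208 = 60.1%, the 2024 panel 8/11 = 72.7% → the 2024 panel
Infrastructure: Panel A 20/44 = 45.5%, the 2024 panel 52/97 = 53.6% → the 2024 panel
The 2024 panel has the higher rate in all 3 groups.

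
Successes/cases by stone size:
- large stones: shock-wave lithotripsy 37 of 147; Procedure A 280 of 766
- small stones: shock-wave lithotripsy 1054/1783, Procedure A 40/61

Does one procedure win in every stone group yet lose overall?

Yes

Large stones: shock-wave lithotripsy 37/147 = 25.2%, Procedure A 280/766 = 36.6% → Procedure A
Small stones: shock-wave lithotripsy 1054/1783 = 59.1%, Procedure A 40/61 = 65.6% → Procedure A
Overall: shock-wave lithotripsy 1091/1930 = 56.5%, Procedure A 320/827 = 38.7% → shock-wave lithotripsy
Procedure A wins each stone group but shock-wave lithotripsy wins overall — the comparison reverses. Procedure A's cases skew toward large stones, which has a lower base rate.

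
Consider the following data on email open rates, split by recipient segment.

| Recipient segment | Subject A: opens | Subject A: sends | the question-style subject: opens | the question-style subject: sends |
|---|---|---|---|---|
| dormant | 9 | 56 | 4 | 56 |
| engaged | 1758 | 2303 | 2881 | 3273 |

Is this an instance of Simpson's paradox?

Dormant: Subject A 9/56 = 16.1%, the question-style subject 4/56 = 7.1% → Subject A
Engaged: Subject A 1758/2303 = 76.3%, the question-style subject 2881/3273 = 88.0% → the question-style subject
Overall: Subject A 1767/2359 = 74.9%, the question-style subject 2885/3329 = 86.7% → the question-style subject
Neither sweeps: Subject A wins 1 of 2 groups, the question-style subject wins 1. The question-style subject wins overall but not every group — no Simpson reversal.

No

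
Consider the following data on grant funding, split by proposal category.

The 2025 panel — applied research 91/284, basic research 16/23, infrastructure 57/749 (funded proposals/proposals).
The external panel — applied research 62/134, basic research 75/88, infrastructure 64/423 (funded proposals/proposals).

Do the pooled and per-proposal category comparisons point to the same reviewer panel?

Yes

Applied research: the 2025 panel 91/284 = 32.0%, the external panel 62/134 = 46.3% → the external panel
Basic research: the 2025 panel 16/23 = 69.6%, the external panel 75/88 = 85.2% → the external panel
Infrastructure: the 2025 panel 57/749 = 7.6%, the external panel 64/423 = 15.1% → the external panel
Overall: the 2025 panel 164/1056 = 15.5%, the external panel 201/645 = 31.2% → the external panel
The external panel wins overall and in every proposal group — no reversal.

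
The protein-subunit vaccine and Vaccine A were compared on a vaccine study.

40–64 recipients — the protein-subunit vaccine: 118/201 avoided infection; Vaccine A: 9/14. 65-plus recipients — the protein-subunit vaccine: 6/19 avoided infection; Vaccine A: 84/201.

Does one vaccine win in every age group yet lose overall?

40–64: the protein-subunit vaccine 118/201 = 58.7%, Vaccine A 9/14 = 64.3% → Vaccine A
65-plus: the protein-subunit vaccine 6/19 = 31.6%, Vaccine A 84/201 = 41.8% → Vaccine A
Overall: the protein-subunit vaccine 124/220 = 56.4%, Vaccine A 93/215 = 43.3% → the protein-subunit vaccine
Vaccine A wins each age group but the protein-subunit vaccine wins overall — the comparison reverses. Vaccine A's recipients skew toward 65-plus, which has a lower base rate.

Yes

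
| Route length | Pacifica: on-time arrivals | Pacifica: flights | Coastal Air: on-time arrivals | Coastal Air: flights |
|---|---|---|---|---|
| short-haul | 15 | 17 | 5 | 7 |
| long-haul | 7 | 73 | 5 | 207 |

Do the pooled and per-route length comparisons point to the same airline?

Yes

Short-haul: Pacifica 15/17 = 88.2%, Coastal Air 5/7 = 71.4% → Pacifica
Long-haul: Pacifica 7/73 = 9.6%, Coastal Air 5/207 = 2.4% → Pacifica
Overall: Pacifica 22/90 = 24.4%, Coastal Air 10/214 = 4.7% → Pacifica
Pacifica wins overall and in every route group — no reversal.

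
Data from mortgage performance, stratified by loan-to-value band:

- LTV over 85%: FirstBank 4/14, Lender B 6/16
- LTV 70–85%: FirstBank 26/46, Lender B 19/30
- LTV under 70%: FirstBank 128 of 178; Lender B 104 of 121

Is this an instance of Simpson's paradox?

LTV over 85%: FirstBank 4/14 = 28.6%, Lender B 6/16 = 37.5% → Lender B
LTV 70–85%: FirstBank 26/46 = 56.5%, Lender B 19/30 = 63.3% → Lender B
LTV under 70%: FirstBank 128/178 = 71.9%, Lender B 104/121 = 86.0% → Lender B
Overall: FirstBank 158/238 = 66.4%, Lender B 129/167 = 77.2% → Lender B
Lender B wins overall and in every loan-to-value group — no reversal.

No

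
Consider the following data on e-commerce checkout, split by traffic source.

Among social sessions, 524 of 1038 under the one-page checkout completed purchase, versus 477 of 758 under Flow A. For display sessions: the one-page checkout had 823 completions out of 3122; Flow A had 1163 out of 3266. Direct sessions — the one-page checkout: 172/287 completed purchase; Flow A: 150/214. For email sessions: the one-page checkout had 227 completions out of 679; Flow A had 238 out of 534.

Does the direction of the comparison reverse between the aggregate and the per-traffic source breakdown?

No

Social: the one-page checkout 524/1038 = 50.5%, Flow A 477/758 = 62.9% → Flow A
Display: the one-page checkout 823/3122 = 26.4%, Flow A 1163/3266 = 35.6% → Flow A
Direct: the one-page checkout 172/287 = 59.9%, Flow A 150/214 = 70.1% → Flow A
Email: the one-page checkout 227/679 = 33.4%, Flow A 238/534 = 44.6% → Flow A
Overall: the one-page checkout 1746/5126 = 34.1%, Flow A 2028/4772 = 42.5% → Flow A
Flow A wins overall and in every traffic group — no reversal.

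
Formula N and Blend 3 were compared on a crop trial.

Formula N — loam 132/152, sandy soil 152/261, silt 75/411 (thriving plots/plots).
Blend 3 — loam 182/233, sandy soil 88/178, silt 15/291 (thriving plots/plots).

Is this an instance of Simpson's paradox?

No

Loam: Formula N 132/152 = 86.8%, Blend 3 182/233 = 78.1% → Formula N
Sandy soil: Formula N 152/261 = 58.2%, Blend 3 88/178 = 49.4% → Formula N
Silt: Formula N 75/411 = 18.2%, Blend 3 15/291 = 5.2% → Formula N
Overall: Formula N 359/824 = 43.6%, Blend 3 285/702 = 40.6% → Formula N
Formula N wins overall and in every soil group — no reversal.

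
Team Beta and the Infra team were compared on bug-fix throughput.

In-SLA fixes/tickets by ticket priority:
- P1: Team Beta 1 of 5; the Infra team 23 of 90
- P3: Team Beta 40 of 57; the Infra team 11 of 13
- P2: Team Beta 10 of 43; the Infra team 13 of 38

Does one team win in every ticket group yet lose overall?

P1: Team Beta 1/5 = 20.0%, the Infra team 23/90 = 25.6% → the Infra team
P3: Team Beta 40/57 = 70.2%, the Infra team 11/13 = 84.6% → the Infra team
P2: Team Beta 10/43 = 23.3%, the Infra team 13/38 = 34.2% → the Infra team
Overall: Team Beta 51/105 = 48.6%, the Infra team 47/141 = 33.3% → Team Beta
The Infra team wins each ticket group but Team Beta wins overall — the comparison reverses. The Infra team's tickets skew toward P1, which has a lower base rate.

Yes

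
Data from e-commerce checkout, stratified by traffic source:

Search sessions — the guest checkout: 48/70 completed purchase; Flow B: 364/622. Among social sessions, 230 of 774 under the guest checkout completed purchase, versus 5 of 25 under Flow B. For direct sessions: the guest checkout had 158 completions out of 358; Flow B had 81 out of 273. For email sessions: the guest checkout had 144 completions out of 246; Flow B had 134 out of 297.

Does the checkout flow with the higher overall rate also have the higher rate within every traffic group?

Search: the guest checkout 48/70 = 68.6%, Flow B 364/622 = 58.5% → the guest checkout
Social: the guest checkout 230/774 = 29.7%, Flow B 5/25 = 20.0% → the guest checkout
Direct: the guest checkout 158/358 = 44.1%, Flow B 81/273 = 29.7% → the guest checkout
Email: the guest checkout 144/246 = 58.5%, Flow B 134/297 = 45.1% → the guest checkout
Overall: the guest checkout 580/1448 = 40.1%, Flow B 584/1217 = 48.0% → Flow B
The guest checkout wins each traffic group but Flow B wins overall — the comparison reverses. The guest checkout's sessions skew toward social, which has a lower base rate.

No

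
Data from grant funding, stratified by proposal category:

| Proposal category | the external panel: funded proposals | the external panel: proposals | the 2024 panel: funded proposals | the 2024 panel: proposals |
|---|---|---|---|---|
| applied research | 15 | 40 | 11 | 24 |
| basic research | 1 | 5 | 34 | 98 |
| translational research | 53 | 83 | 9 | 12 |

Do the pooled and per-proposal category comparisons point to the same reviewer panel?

Applied research: the external panel 15/40 = 37.5%, the 2024 panel 11/24 = 45.8% → the 2024 panel
Basic research: the external panel 1/5 = 20.0%, the 2024 panel 34/98 = 34.7% → the 2024 panel
Translational research: the external panel 53/83 = 63.9%, the 2024 panel 9/12 = 75.0% → the 2024 panel
Overall: the external panel 69/128 = 53.9%, the 2024 panel 54/134 = 40.3% → the external panel
The 2024 panel wins each proposal group but the external panel wins overall — the comparison reverses. The 2024 panel's proposals skew toward basic research, which has a lower base rate.

No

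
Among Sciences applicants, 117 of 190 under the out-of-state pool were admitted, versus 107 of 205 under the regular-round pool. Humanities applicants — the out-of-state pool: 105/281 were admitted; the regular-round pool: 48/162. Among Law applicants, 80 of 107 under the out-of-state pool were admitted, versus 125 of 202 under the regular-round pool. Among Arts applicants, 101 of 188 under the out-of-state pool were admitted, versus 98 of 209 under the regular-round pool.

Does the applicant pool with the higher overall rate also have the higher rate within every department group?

Yes

Sciences: the out-of-state pool 117/190 = 61.6%, the regular-round pool 107/205 = 52.2% → the out-of-state pool
Humanities: the out-of-state pool 105/281 = 37.4%, the regular-round pool 48/162 = 29.6% → the out-of-state pool
Law: the out-of-state pool 80/107 = 74.8%, the regular-round pool 125/202 = 61.9% → the out-of-state pool
Arts: the out-of-state pool 101/188 = 53.7%, the regular-round pool 98/209 = 46.9% → the out-of-state pool
Overall: the out-of-state pool 403/766 = 52.6%, the regular-round pool 378/778 = 48.6% → the out-of-state pool
The out-of-state pool wins overall and in every department group — no reversal.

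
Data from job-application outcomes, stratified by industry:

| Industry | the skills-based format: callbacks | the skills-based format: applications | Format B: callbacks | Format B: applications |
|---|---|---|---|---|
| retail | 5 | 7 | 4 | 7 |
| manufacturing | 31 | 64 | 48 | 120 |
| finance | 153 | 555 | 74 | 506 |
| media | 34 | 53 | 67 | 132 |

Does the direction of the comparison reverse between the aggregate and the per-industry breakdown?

Retail: the skills-based format 5/7 = 71.4%, Format B 4/7 = 57.1% → the skills-based format
Manufacturing: the skills-based format 31/64 = 48.4%, Format B 48/120 = 40.0% → the skills-based format
Finance: the skills-based format 153/555 = 27.6%, Format B 74/506 = 14.6% → the skills-based format
Media: the skills-based format 34/53 = 64.2%, Format B 67/132 = 50.8% → the skills-based format
Overall: the skills-based format 223/679 = 32.8%, Format B 193/765 = 25.2% → the skills-based format
The skills-based format wins overall and in every industry group — no reversal.

No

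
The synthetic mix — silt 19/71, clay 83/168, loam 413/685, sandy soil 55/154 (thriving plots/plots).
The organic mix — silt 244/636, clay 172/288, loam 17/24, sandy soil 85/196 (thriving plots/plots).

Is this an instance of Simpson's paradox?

Silt: the synthetic mix 19/71 = 26.8%, the organic mix 244/636 = 38.4% → the organic mix
Clay: the synthetic mix 83/168 = 49.4%, the organic mix 172/288 = 59.7% → the organic mix
Loam: the synthetic mix 413/685 = 60.3%, the organic mix 17/24 = 70.8% → the organic mix
Sandy soil: the synthetic mix 55/154 = 35.7%, the organic mix 85/196 = 43.4% → the organic mix
Overall: the synthetic mix 570/1078 = 52.9%, the organic mix 518/1144 = 45.3% → the synthetic mix
The organic mix wins each soil group but the synthetic mix wins overall — the comparison reverses. The organic mix's plots skew toward silt, which has a lower base rate.

Yes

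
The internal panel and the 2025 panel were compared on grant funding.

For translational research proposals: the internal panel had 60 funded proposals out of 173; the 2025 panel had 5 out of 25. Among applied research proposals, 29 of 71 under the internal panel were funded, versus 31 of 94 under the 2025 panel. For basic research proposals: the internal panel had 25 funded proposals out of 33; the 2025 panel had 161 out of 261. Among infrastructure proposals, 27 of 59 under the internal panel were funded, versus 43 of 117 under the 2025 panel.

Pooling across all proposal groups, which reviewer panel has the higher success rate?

Translational research: the internal panel 60/173 = 34.7%, the 2025 panel 5/25 = 20.0% → the internal panel
Applied research: the internal panel 29/71 = 40.8%, the 2025 panel 31/94 = 33.0% → the internal panel
Basic research: the internal panel 25/33 = 75.8%, the 2025 panel 161/261 = 61.7% → the internal panel
Infrastructure: the internal panel 27/59 = 45.8%, the 2025 panel 43/117 = 36.8% → the internal panel
Overall: the internal panel 141/336 = 42.0%, the 2025 panel 240/497 = 48.3% → the 2025 panel
(The internal panel wins every proposal group but the 2025 panel wins overall — the internal panel's proposals skew toward the low-rate translational research group.)

the 2025 panel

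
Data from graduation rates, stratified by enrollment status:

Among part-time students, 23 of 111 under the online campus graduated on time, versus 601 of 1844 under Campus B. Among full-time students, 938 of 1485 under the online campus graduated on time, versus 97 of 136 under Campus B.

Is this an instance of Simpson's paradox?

Yes

Part-time: the online campus 23/111 = 20.7%, Campus B 601/1844 = 32.6% → Campus B
Full-time: the online campus 938/1485 = 63.2%, Campus B 97/136 = 71.3% → Campus B
Overall: the online campus 961/1596 = 60.2%, Campus B 698/1980 = 35.3% → the online campus
Campus B wins each enrollment group but the online campus wins overall — the comparison reverses. Campus B's students skew toward part-time, which has a lower base rate.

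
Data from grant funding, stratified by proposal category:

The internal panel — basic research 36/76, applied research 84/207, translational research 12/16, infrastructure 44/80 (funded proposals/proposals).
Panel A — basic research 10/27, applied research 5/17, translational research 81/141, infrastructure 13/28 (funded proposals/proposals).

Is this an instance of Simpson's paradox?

Yes

Basic research: the internal panel 36/76 = 47.4%, Panel A 10/27 = 37.0% → the internal panel
Applied research: the internal panel 84/207 = 40.6%, Panel A 5/17 = 29.4% → the internal panel
Translational research: the internal panel 12/16 = 75.0%, Panel A 81/141 = 57.4% → the internal panel
Infrastructure: the internal panel 44/80 = 55.0%, Panel A 13/28 = 46.4% → the internal panel
Overall: the internal panel 176/379 = 46.4%, Panel A 109/213 = 51.2% → Panel A
The internal panel wins each proposal group but Panel A wins overall — the comparison reverses. The internal panel's proposals skew toward applied research, which has a lower base rate.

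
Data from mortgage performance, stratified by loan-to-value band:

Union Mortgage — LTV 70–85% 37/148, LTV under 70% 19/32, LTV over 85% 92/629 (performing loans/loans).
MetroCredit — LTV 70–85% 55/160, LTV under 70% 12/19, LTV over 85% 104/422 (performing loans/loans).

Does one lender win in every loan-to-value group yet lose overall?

LTV 70–85%: Union Mortgage 37/148 = 25.0%, MetroCredit 55/160 = 34.4% → MetroCredit
LTV under 70%: Union Mortgage 19/32 = 59.4%, MetroCredit 12/19 = 63.2% → MetroCredit
LTV over 85%: Union Mortgage 92/629 = 14.6%, MetroCredit 104/422 = 24.6% → MetroCredit
Overall: Union Mortgage 148/809 = 18.3%, MetroCredit 171/601 = 28.5% → MetroCredit
MetroCredit wins overall and in every loan-to-value group — no reversal.

No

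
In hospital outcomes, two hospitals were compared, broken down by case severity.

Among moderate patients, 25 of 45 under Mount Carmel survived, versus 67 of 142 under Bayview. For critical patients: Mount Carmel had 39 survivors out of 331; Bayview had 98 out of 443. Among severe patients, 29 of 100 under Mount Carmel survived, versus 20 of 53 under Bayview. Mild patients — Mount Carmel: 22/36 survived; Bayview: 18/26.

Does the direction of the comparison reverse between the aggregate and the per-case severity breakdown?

No

Moderate: Mount Carmel 25/45 = 55.6%, Bayview 67/142 = 47.2% → Mount Carmel
Critical: Mount Carmel 39/331 = 11.8%, Bayview 98/443 = 22.1% → Bayview
Severe: Mount Carmel 29/100 = 29.0%, Bayview 20/53 = 37.7% → Bayview
Mild: Mount Carmel 22/36 = 61.1%, Bayview 18/26 = 69.2% → Bayview
Overall: Mount Carmel 115/512 = 22.5%, Bayview 203/664 = 30.6% → Bayview
Neither sweeps: Mount Carmel wins 1 of 4 groups, Bayview wins 3. Bayview wins overall but not every group — no Simpson reversal.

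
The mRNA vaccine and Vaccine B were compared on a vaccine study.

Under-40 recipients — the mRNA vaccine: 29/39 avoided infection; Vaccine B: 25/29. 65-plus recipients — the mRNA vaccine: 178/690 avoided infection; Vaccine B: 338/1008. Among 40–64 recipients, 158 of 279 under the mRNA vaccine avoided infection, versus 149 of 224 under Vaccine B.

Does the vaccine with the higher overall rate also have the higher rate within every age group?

Under-40: the mRNA vaccine 29/39 = 74.4%, Vaccine B 25/29 = 86.2% → Vaccine B
65-plus: the mRNA vaccine 178/690 = 25.8%, Vaccine B 338/1008 = 33.5% → Vaccine B
40–64: the mRNA vaccine 158/279 = 56.6%, Vaccine B 149/224 = 66.5% → Vaccine B
Overall: the mRNA vaccine 365/1008 = 36.2%, Vaccine B 512/1261 = 40.6% → Vaccine B
Vaccine B wins overall and in every age group — no reversal.

Yes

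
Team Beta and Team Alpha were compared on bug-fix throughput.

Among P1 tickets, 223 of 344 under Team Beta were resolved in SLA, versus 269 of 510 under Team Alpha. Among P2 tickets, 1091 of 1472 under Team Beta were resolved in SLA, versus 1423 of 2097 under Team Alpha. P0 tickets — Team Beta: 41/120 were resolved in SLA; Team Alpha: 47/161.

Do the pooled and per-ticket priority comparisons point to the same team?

Yes

P1: Team Beta 223/344 = 64.8%, Team Alpha 269/510 = 52.7% → Team Beta
P2: Team Beta 1091/1472 = 74.1%, Team Alpha 1423/2097 = 67.9% → Team Beta
P0: Team Beta 41/120 = 34.2%, Team Alpha 47/161 = 29.2% → Team Beta
Overall: Team Beta 1355/1936 = 70.0%, Team Alpha 1739/2768 = 62.8% → Team Beta
Team Beta wins overall and in every ticket group — no reversal.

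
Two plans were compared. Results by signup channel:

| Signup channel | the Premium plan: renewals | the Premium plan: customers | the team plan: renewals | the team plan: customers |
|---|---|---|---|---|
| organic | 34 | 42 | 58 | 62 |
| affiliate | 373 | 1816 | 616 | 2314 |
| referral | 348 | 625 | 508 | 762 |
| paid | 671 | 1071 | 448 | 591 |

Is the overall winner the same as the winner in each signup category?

Organic: the Premium plan 34/42 = 81.0%, the team plan 58/62 = 93.5% → the team plan
Affiliate: the Premium plan 373/1816 = 20.5%, the team plan 616/2314 = 26.6% → the team plan
Referral: the Premium plan 348/625 = 55.7%, the team plan 508/762 = 66.7% → the team plan
Paid: the Premium plan 671/1071 = 62.7%, the team plan 448/591 = 75.8% → the team plan
Overall: the Premium plan 1426/3554 = 40.1%, the team plan 1630/3729 = 43.7% → the team plan
The team plan wins overall and in every signup group — no reversal.

Yes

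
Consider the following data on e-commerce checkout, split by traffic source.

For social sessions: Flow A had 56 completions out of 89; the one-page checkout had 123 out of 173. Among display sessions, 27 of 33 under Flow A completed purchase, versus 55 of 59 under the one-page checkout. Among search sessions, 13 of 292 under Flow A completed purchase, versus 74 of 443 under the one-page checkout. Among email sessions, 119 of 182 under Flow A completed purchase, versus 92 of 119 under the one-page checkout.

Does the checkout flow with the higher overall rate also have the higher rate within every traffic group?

Social: Flow A 56/89 = 62.9%, the one-page checkout 123/173 = 71.1% → the one-page checkout
Display: Flow A 27/33 = 81.8%, the one-page checkout 55/59 = 93.2% → the one-page checkout
Search: Flow A 13/292 = 4.5%, the one-page checkout 74/443 = 16.7% → the one-page checkout
Email: Flow A 119/182 = 65.4%, the one-page checkout 92/119 = 77.3% → the one-page checkout
Overall: Flow A 215/596 = 36.1%, the one-page checkout 344/794 = 43.3% → the one-page checkout
The one-page checkout wins overall and in every traffic group — no reversal.

Yes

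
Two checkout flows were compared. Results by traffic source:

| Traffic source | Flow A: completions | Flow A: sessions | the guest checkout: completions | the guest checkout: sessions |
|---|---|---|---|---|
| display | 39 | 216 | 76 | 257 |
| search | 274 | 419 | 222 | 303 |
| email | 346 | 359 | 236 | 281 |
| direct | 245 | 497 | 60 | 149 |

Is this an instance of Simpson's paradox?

No

Display: Flow A 39/216 = 18.1%, the guest checkout 76/257 = 29.6% → the guest checkout
Search: Flow A 274/419 = 65.4%, the guest checkout 222/303 = 73.3% → the guest checkout
Email: Flow A 346/359 = 96.4%, the guest checkout 236/281 = 84.0% → Flow A
Direct: Flow A 245/497 = 49.3%, the guest checkout 60/149 = 40.3% → Flow A
Overall: Flow A 904/1491 = 60.6%, the guest checkout 594/990 = 60.0% → Flow A
Neither sweeps: Flow A wins 2 of 4 groups, the guest checkout wins 2. Flow A wins overall but not every group — no Simpson reversal.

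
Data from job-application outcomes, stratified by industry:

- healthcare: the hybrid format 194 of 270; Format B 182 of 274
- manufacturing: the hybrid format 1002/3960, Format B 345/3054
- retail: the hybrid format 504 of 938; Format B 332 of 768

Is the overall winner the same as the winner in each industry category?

Healthcare: the hybrid format 194/270 = 71.9%, Format B 182/274 = 66.4% → the hybrid format
Manufacturing: the hybrid format 1002/3960 = 25.3%, Format B 345/3054 = 11.3% → the hybrid format
Retail: the hybrid format 504/938 = 53.7%, Format B 332/768 = 43.2% → the hybrid format
Overall: the hybrid format 1700/5168 = 32.9%, Format B 859/4096 = 21.0% → the hybrid format
The hybrid format wins overall and in every industry group — no reversal.

Yes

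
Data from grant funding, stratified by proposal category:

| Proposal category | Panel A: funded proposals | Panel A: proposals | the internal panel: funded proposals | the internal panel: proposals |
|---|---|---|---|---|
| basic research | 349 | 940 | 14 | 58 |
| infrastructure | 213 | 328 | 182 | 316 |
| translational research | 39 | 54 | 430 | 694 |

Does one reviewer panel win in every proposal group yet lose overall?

Yes

Basic research: Panel A 349/940 = 37.1%, the internal panel 14/58 = 24.1% → Panel A
Infrastructure: Panel A 213/328 = 64.9%, the internal panel 182/316 = 57.6% → Panel A
Translational research: Panel A 39/54 = 72.2%, the internal panel 430/694 = 62.0% → Panel A
Overall: Panel A 601/1322 = 45.5%, the internal panel 626/1068 = 58.6% → the internal panel
Panel A wins each proposal group but the internal panel wins overall — the comparison reverses. Panel A's proposals skew toward basic research, which has a lower base rate.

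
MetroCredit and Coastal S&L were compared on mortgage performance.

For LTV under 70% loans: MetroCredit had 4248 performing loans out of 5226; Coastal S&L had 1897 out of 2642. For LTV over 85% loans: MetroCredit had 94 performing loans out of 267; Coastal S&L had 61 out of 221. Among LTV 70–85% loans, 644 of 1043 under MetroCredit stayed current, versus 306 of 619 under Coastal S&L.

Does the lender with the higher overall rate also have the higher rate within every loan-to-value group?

LTV under 70%: MetroCredit 4248/5226 = 81.3%, Coastal S&L 1897/2642 = 71.8% → MetroCredit
LTV over 85%: MetroCredit 94/267 = 35.2%, Coastal S&L 61/221 = 27.6% → MetroCredit
LTV 70–85%: MetroCredit 644/1043 = 61.7%, Coastal S&L 306/619 = 49.4% → MetroCredit
Overall: MetroCredit 4986/6536 = 76.3%, Coastal S&L 2264/3482 = 65.0% → MetroCredit
MetroCredit wins overall and in every loan-to-value group — no reversal.

Yes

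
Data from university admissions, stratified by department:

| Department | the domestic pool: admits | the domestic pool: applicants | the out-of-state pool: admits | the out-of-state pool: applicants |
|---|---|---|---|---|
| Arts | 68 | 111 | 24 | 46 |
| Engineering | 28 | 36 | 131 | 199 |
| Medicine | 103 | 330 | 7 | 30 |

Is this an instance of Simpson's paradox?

Yes

Arts: the domestic pool 68/111 = 61.3%, the out-of-state pool 24/46 = 52.2% → the domestic pool
Engineering: the domestic pool 28/36 = 77.8%, the out-of-state pool 131/199 = 65.8% → the domestic pool
Medicine: the domestic pool 103/330 = 31.2%, the out-of-state pool 7/30 = 23.3% → the domestic pool
Overall: the domestic pool 199/477 = 41.7%, the out-of-state pool 162/275 = 58.9% → the out-of-state pool
The domestic pool wins each department group but the out-of-state pool wins overall — the comparison reverses. The domestic pool's applicants skew toward Medicine, which has a lower base rate.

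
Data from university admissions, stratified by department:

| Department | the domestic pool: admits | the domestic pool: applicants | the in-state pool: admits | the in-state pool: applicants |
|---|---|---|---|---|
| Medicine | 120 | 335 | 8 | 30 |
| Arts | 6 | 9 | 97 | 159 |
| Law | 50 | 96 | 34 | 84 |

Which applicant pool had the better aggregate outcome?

Medicine: the domestic pool 120/335 = 35.8%, the in-state pool 8/30 = 26.7% → the domestic pool
Arts: the domestic pool 6/9 = 66.7%, the in-state pool 97/159 = 61.0% → the domestic pool
Law: the domestic pool 50/96 = 52.1%, the in-state pool 34/84 = 40.5% → the domestic pool
Overall: the domestic pool 176/440 = 40.0%, the in-state pool 139/273 = 50.9% → the in-state pool
(The domestic pool wins every department group but the in-state pool wins overall — the domestic pool's applicants skew toward the low-rate Medicine group.)

the in-state pool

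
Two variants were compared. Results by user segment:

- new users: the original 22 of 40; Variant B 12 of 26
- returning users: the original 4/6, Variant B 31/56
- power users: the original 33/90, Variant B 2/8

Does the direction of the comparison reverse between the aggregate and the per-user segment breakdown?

New users: the original 22/40 = 55.0%, Variant B 12/26 = 46.2% → the original
Returning users: the original 4/6 = 66.7%, Variant B 31/56 = 55.4% → the original
Power users: the original 33/90 = 36.7%, Variant B 2/8 = 25.0% → the original
Overall: the original 59/136 = 43.4%, Variant B 45/90 = 50.0% → Variant B
The original wins each user group but Variant B wins overall — the comparison reverses. The original's views skew toward power users, which has a lower base rate.

Yes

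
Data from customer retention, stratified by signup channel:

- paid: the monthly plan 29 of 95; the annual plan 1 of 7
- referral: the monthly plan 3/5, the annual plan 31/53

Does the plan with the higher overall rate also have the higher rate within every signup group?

No

Paid: the monthly plan 29/95 = 30.5%, the annual plan 1/7 = 14.3% → the monthly plan
Referral: the monthly plan 3/5 = 60.0%, the annual plan 31/53 = 58.5% → the monthly plan
Overall: the monthly plan 32/100 = 32.0%, the annual plan 32/60 = 53.3% → the annual plan
The monthly plan wins each signup group but the annual plan wins overall — the comparison reverses. The monthly plan's customers skew toward paid, which has a lower base rate.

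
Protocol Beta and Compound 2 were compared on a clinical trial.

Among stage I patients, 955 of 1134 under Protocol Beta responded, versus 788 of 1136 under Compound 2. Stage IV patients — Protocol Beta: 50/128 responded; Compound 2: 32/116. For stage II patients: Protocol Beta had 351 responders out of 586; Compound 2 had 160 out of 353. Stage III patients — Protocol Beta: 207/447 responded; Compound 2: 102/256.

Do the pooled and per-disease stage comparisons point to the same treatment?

Yes

Stage I: Protocol Beta 955/1134 = 84.2%, Compound 2 788/1136 = 69.4% → Protocol Beta
Stage IV: Protocol Beta 50/128 = 39.1%, Compound 2 32/116 = 27.6% → Protocol Beta
Stage II: Protocol Beta 351/586 = 59.9%, Compound 2 160/353 = 45.3% → Protocol Beta
Stage III: Protocol Beta 207/447 = 46.3%, Compound 2 102/256 = 39.8% → Protocol Beta
Overall: Protocol Beta 1563/2295 = 68.1%, Compound 2 1082/1861 = 58.1% → Protocol Beta
Protocol Beta wins overall and in every disease group — no reversal.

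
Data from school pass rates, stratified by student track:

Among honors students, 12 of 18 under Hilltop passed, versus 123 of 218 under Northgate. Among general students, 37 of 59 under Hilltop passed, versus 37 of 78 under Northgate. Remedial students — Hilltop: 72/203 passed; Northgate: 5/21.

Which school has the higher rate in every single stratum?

Hilltop

Honors: Hilltop 12/18 = 66.7%, Northgate 123/218 = 56.4% → Hilltop
General: Hilltop 37/59 = 62.7%, Northgate 37/78 = 47.4% → Hilltop
Remedial: Hilltop 72/203 = 35.5%, Northgate 5/21 = 23.8% → Hilltop
Hilltop has the higher rate in all 3 groups.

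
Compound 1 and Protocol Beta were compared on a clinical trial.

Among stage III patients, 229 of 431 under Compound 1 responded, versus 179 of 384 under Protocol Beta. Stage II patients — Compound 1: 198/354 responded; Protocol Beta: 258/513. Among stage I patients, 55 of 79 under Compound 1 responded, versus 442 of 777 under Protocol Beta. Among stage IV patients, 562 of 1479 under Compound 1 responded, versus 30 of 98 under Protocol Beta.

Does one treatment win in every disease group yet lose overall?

Yes

Stage III: Compound 1 229/431 = 53.1%, Protocol Beta 179/384 = 46.6% → Compound 1
Stage II: Compound 1 198/354 = 55.9%, Protocol Beta 258/513 = 50.3% → Compound 1
Stage I: Compound 1 55/79 = 69.6%, Protocol Beta 442/777 = 56.9% → Compound 1
Stage IV: Compound 1 562/1479 = 38.0%, Protocol Beta 30/98 = 30.6% → Compound 1
Overall: Compound 1 1044/2343 = 44.6%, Protocol Beta 909/1772 = 51.3% → Protocol Beta
Compound 1 wins each disease group but Protocol Beta wins overall — the comparison reverses. Compound 1's patients skew toward stage IV, which has a lower base rate.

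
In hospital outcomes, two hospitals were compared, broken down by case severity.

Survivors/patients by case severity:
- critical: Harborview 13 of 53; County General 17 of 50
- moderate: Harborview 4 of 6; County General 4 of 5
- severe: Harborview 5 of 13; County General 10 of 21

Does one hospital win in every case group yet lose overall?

No

Critical: Harborview 13/53 = 24.5%, County General 17/50 = 34.0% → County General
Moderate: Harborview 4/6 = 66.7%, County General 4/5 = 80.0% → County General
Severe: Harborview 5/13 = 38.5%, County General 10/21 = 47.6% → County General
Overall: Harborview 22/72 = 30.6%, County General 31/76 = 40.8% → County General
County General wins overall and in every case group — no reversal.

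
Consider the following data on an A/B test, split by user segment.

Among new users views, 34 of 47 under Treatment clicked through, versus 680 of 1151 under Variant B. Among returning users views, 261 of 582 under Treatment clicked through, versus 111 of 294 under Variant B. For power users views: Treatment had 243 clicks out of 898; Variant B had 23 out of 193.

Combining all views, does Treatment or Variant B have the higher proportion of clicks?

New users: Treatment 34/47 = 72.3%, Variant B 680/1151 = 59.1% → Treatment
Returning users: Treatment 261/582 = 44.8%, Variant B 111/294 = 37.8% → Treatment
Power users: Treatment 243/898 = 27.1%, Variant B 23/193 = 11.9% → Treatment
Overall: Treatment 538/1527 = 35.2%, Variant B 814/1638 = 49.7% → Variant B
(Treatment wins every user group but Variant B wins overall — Treatment's views skew toward the low-rate power users group.)

Variant B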